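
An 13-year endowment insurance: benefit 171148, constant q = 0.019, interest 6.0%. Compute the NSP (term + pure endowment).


Term component = 26123.1694
Pure endowment = 13_p_x * v^13 * benefit = 0.779286 * 0.468839 * 171148 = 62530.6115
NSP = 88653.7809


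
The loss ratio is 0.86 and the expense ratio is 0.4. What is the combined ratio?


Combined ratio = loss ratio + expense ratio
= 0.86 + 0.4
= 1.26


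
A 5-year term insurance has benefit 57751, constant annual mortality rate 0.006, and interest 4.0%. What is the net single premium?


NSP = benefit * sum_{k=0}^{n-1} k_p_x * q * v^(k+1)
With constant q=0.006, v=0.961538
Sum = 0.026405
NSP = 57751 * 0.026405
= 1524.902


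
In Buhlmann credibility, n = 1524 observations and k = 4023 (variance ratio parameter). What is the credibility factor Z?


Z = n / (n + k)
= 1524 / (1524 + 4023)
= 1524 / 5547
= 0.2747


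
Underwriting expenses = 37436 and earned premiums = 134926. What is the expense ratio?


Expense ratio = expenses / premiums
= 37436 / 134926
= 0.2775


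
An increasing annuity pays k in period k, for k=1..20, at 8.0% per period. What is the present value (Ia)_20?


(Ia)_n = sum_{k=1}^{n} k * v^k, v = 1/(1+i)
v = 0.925926
Sum computed term by term:
(Ia)_20 = 78.9079


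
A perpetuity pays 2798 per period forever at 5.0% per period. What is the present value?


PV = PMT / i
= 2798 / 0.05
= 55960.0


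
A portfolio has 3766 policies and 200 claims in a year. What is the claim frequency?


frequency = claims / policies
= 200 / 3766
= 0.0531


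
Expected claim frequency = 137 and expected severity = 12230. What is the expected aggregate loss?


E[S] = E[N] * E[X]
= 137 * 12230
= 1.6755e+06


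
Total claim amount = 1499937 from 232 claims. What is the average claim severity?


severity = total / number
= 1499937 / 232
= 6465.2457


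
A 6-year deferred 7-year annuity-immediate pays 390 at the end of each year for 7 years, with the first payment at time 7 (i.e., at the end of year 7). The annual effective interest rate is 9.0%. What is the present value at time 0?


PV at time 6 of the 7-year annuity-immediate:
a_n = 390 * (1-(1+0.09)^(-7))/0.09 = 1962.8516
Discount back 6 years to time 0:
PV = 1962.8516 * (1+0.09)^(-6)
= 1962.8516 * 0.596267
= 1170.3843


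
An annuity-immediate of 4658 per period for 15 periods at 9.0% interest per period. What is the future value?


FV = PMT * ((1+i)^n - 1) / i
= 4658 * ((1.09)^15 - 1) / 0.09
= 4658 * (3.642482 - 1) / 0.09
= 136763.1477


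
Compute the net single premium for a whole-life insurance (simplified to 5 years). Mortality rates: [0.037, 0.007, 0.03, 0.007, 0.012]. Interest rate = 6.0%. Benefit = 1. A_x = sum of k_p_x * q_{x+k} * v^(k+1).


v = 0.943396
Year 0: k_p_x=1.0, q=0.037, term=0.034906
Year 1: k_p_x=0.963, q=0.007, term=0.005999
Year 2: k_p_x=0.956259, q=0.03, term=0.024087
Year 3: k_p_x=0.927571, q=0.007, term=0.005143
Year 4: k_p_x=0.921078, q=0.012, term=0.008259
A_x = 0.0784


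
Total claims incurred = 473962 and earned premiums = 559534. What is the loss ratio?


Loss ratio = claims / premiums
= 473962 / 559534
= 0.8471


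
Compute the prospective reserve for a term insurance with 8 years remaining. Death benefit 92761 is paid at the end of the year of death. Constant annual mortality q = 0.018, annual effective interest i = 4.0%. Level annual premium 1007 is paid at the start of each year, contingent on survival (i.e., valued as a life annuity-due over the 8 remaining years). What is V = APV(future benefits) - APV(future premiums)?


v = 1/(1+i) = 0.961538
APV(future benefits) per unit = sum_{k=0}^{7} k_p_x * q * v^(k+1) = 0.114248
APV(future benefits) = 92761 * 0.114248 = 10597.7951
Life annuity-due factor ä_{x:8} = sum_{k=0}^{7} k_p_x * v^k = 6.601018
APV(future premiums) = 1007 * 6.601018 = 6647.2253
V = 10597.7951 - 6647.2253
= 3950.5698


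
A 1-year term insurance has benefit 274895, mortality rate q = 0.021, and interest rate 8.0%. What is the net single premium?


NSP = benefit * q * v
v = 1/(1+i) = 0.925926
NSP = 274895 * 0.021 * 0.925926
= 5345.1806


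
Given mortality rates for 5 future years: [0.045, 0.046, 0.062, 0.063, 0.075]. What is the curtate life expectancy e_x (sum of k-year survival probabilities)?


e_x = sum_{k=1}^{n} k_p_x
k_p_x values:
  1_p_x = 0.955
  2_p_x = 0.91107
  3_p_x = 0.854584
  4_p_x = 0.800745
  5_p_x = 0.740689
e_x = 4.2621


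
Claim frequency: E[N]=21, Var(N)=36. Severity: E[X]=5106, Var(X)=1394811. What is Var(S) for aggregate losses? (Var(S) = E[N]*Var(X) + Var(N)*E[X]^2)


Var(S) = E[N]*Var(X) + Var(N)*E[X]^2
= 21*1394811 + 36*5106^2
= 29291031 + 938564496
= 9.6786e+08


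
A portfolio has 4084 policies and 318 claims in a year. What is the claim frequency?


frequency = claims / policies
= 318 / 4084
= 0.0779


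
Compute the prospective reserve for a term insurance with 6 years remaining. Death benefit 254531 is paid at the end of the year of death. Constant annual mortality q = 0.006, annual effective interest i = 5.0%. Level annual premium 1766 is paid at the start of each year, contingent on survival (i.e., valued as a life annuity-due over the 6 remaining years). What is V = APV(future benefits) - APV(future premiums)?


v = 1/(1+i) = 0.952381
APV(future benefits) per unit = sum_{k=0}^{5} k_p_x * q * v^(k+1) = 0.030027
APV(future benefits) = 254531 * 0.030027 = 7642.7099
Life annuity-due factor ä_{x:6} = sum_{k=0}^{5} k_p_x * v^k = 5.254661
APV(future premiums) = 1766 * 5.254661 = 9279.7321
V = 7642.7099 - 9279.7321
= -1637.0222


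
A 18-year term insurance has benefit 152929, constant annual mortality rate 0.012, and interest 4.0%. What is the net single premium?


NSP = benefit * sum_{k=0}^{n-1} k_p_x * q * v^(k+1)
With constant q=0.012, v=0.961538
Sum = 0.139104
NSP = 152929 * 0.139104
= 21273.095


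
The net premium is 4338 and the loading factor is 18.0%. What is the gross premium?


Gross = net * (1 + loading)
= 4338 * (1 + 0.18)
= 4338 * 1.18
= 5118.84


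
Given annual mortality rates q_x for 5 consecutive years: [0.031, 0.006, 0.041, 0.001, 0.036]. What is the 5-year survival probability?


p_k = 1 - q_k for each year
Survival = product of (1 - q_k)
= 0.969 * 0.994 * 0.959 * 0.999 * 0.964
= 0.8896


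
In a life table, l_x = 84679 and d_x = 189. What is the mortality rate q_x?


q_x = d_x / l_x
= 189 / 84679
= 0.0022


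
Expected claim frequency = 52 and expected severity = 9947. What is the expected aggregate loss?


E[S] = E[N] * E[X]
= 52 * 9947
= 517244


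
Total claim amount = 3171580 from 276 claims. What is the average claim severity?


severity = total / number
= 3171580 / 276
= 11491.2319


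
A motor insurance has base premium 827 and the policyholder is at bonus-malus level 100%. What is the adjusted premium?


adjusted = base * BM_level / 100
= 827 * 100 / 100
= 827 * 1.0
= 827.0


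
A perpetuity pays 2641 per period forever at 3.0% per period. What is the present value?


PV = PMT / i
= 2641 / 0.03
= 88033.3333


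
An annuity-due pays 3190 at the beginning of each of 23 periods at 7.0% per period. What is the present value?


PV_due = PMT * (1-(1+i)^(-n))/i * (1+i)
PV_immediate = 35958.2777
PV_due = 35958.2777 * 1.07
= 38475.3572


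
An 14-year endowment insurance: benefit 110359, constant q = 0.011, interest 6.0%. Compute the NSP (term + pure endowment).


Term component = 10620.3637
Pure endowment = 14_p_x * v^14 * benefit = 0.856541 * 0.442301 * 110359 = 41809.3798
NSP = 52429.7435


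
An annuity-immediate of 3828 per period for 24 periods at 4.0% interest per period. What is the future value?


FV = PMT * ((1+i)^n - 1) / i
= 3828 * ((1.04)^24 - 1) / 0.04
= 3828 * (2.563304 - 1) / 0.04
= 149608.2086


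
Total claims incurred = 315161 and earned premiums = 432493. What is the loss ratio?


Loss ratio = claims / premiums
= 315161 / 432493
= 0.7287


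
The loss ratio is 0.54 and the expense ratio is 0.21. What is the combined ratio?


Combined ratio = loss ratio + expense ratio
= 0.54 + 0.21
= 0.75


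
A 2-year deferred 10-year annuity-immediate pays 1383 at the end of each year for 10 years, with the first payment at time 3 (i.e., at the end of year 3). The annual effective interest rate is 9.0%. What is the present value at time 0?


PV at time 2 of the 10-year annuity-immediate:
a_n = 1383 * (1-(1+0.09)^(-10))/0.09 = 8875.6206
Discount back 2 years to time 0:
PV = 8875.6206 * (1+0.09)^(-2)
= 8875.6206 * 0.84168
= 7470.4323


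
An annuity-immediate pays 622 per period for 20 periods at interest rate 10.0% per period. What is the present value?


PV = PMT * (1 - (1+i)^(-n)) / i
= 622 * (1 - (1+0.1)^(-20)) / 0.1
= 622 * (1 - 0.148644) / 0.1
= 622 * 8.513564
= 5295.4366


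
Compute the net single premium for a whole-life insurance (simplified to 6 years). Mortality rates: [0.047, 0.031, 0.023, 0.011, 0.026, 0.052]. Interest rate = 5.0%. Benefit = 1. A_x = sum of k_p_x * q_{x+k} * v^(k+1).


v = 0.952381
Year 0: k_p_x=1.0, q=0.047, term=0.044762
Year 1: k_p_x=0.953, q=0.031, term=0.026796
Year 2: k_p_x=0.923457, q=0.023, term=0.018347
Year 3: k_p_x=0.902217, q=0.011, term=0.008165
Year 4: k_p_x=0.892293, q=0.026, term=0.018178
Year 5: k_p_x=0.869093, q=0.052, term=0.033724
A_x = 0.15


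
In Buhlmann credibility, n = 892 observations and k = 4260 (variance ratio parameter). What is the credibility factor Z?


Z = n / (n + k)
= 892 / (892 + 4260)
= 892 / 5152
= 0.1731


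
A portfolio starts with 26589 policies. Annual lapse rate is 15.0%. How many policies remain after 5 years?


remaining = initial * (1 - lapse)^years
= 26589 * (1 - 0.15)^5
= 26589 * 0.443705
= 11797.6806


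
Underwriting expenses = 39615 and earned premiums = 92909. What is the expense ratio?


Expense ratio = expenses / premiums
= 39615 / 92909
= 0.4264


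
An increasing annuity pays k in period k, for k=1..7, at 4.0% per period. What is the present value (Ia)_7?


(Ia)_n = sum_{k=1}^{n} k * v^k, v = 1/(1+i)
v = 0.961538
Sum computed term by term:
(Ia)_7 = 23.0678


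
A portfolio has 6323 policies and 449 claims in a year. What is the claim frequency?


frequency = claims / policies
= 449 / 6323
= 0.071


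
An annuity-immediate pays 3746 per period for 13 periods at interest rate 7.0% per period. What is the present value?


PV = PMT * (1 - (1+i)^(-n)) / i
= 3746 * (1 - (1+0.07)^(-13)) / 0.07
= 3746 * (1 - 0.414964) / 0.07
= 3746 * 8.357651
= 31307.7597


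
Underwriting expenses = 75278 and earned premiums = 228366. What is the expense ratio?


Expense ratio = expenses / premiums
= 75278 / 228366
= 0.3296


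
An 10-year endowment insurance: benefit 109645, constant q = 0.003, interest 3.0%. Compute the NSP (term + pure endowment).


Term component = 2770.3299
Pure endowment = 10_p_x * v^10 * benefit = 0.970402 * 0.744094 * 109645 = 79171.3714
NSP = 81941.7013


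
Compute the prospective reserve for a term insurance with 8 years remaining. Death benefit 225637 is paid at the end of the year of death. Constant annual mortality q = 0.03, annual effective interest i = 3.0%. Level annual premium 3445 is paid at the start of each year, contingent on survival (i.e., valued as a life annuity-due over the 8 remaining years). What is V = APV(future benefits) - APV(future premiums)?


v = 1/(1+i) = 0.970874
APV(future benefits) per unit = sum_{k=0}^{7} k_p_x * q * v^(k+1) = 0.190653
APV(future benefits) = 225637 * 0.190653 = 43018.3433
Life annuity-due factor ä_{x:8} = sum_{k=0}^{7} k_p_x * v^k = 6.545749
APV(future premiums) = 3445 * 6.545749 = 22550.1046
V = 43018.3433 - 22550.1046
= 20468.2387


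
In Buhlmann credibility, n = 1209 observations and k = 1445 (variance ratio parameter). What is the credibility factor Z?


Z = n / (n + k)
= 1209 / (1209 + 1445)
= 1209 / 2654
= 0.4555


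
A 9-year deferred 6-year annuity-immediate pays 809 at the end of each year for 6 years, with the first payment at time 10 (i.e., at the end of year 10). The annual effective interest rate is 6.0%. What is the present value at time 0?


PV at time 9 of the 6-year annuity-immediate:
a_n = 809 * (1-(1+0.06)^(-6))/0.06 = 3978.1154
Discount back 9 years to time 0:
PV = 3978.1154 * (1+0.06)^(-9)
= 3978.1154 * 0.591898
= 2354.6404


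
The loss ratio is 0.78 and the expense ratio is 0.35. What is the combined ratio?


Combined ratio = loss ratio + expense ratio
= 0.78 + 0.35
= 1.13


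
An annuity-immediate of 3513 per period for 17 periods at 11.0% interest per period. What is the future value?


FV = PMT * ((1+i)^n - 1) / i
= 3513 * ((1.11)^17 - 1) / 0.11
= 3513 * (5.895093 - 1) / 0.11
= 156331.4608


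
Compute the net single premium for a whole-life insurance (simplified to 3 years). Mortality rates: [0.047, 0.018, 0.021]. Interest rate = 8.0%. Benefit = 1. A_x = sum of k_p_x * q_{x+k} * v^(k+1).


v = 0.925926
Year 0: k_p_x=1.0, q=0.047, term=0.043519
Year 1: k_p_x=0.953, q=0.018, term=0.014707
Year 2: k_p_x=0.935846, q=0.021, term=0.015601
A_x = 0.0738


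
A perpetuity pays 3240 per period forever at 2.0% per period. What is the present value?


PV = PMT / i
= 3240 / 0.02
= 162000.0


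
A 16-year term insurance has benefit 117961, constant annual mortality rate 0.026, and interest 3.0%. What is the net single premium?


NSP = benefit * sum_{k=0}^{n-1} k_p_x * q * v^(k+1)
With constant q=0.026, v=0.970874
Sum = 0.27447
NSP = 117961 * 0.27447
= 32376.7107


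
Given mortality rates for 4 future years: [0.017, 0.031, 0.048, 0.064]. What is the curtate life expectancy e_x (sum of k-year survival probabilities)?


e_x = sum_{k=1}^{n} k_p_x
k_p_x values:
  1_p_x = 0.983
  2_p_x = 0.952527
  3_p_x = 0.906806
  4_p_x = 0.84877
e_x = 3.6911


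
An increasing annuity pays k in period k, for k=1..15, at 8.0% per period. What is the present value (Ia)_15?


(Ia)_n = sum_{k=1}^{n} k * v^k, v = 1/(1+i)
v = 0.925926
Sum computed term by term:
(Ia)_15 = 56.4451


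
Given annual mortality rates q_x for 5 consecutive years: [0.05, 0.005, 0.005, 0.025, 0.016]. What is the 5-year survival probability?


p_k = 1 - q_k for each year
Survival = product of (1 - q_k)
= 0.95 * 0.995 * 0.995 * 0.975 * 0.984
= 0.9023


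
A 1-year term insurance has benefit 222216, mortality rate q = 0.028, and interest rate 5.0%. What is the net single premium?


NSP = benefit * q * v
v = 1/(1+i) = 0.952381
NSP = 222216 * 0.028 * 0.952381
= 5925.76


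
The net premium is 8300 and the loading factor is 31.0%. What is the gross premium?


Gross = net * (1 + loading)
= 8300 * (1 + 0.31)
= 8300 * 1.31
= 10873.0


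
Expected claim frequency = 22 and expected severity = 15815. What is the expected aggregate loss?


E[S] = E[N] * E[X]
= 22 * 15815
= 347930


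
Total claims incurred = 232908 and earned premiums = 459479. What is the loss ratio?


Loss ratio = claims / premiums
= 232908 / 459479
= 0.5069


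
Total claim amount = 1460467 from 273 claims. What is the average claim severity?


severity = total / number
= 1460467 / 273
= 5349.696


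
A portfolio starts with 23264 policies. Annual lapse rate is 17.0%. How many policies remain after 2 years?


remaining = initial * (1 - lapse)^years
= 23264 * (1 - 0.17)^2
= 23264 * 0.6889
= 16026.5696


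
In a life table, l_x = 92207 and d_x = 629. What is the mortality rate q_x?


q_x = d_x / l_x
= 629 / 92207
= 0.0068


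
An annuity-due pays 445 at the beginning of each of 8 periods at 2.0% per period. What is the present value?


PV_due = PMT * (1-(1+i)^(-n))/i * (1+i)
PV_immediate = 3259.8392
PV_due = 3259.8392 * 1.02
= 3325.036


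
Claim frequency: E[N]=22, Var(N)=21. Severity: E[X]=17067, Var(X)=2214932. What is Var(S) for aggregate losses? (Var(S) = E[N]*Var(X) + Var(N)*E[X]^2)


Var(S) = E[N]*Var(X) + Var(N)*E[X]^2
= 22*2214932 + 21*17067^2
= 48728504 + 6116932269
= 6.1657e+09


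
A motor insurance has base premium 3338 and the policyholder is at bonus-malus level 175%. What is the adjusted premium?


adjusted = base * BM_level / 100
= 3338 * 175 / 100
= 3338 * 1.75
= 5841.5


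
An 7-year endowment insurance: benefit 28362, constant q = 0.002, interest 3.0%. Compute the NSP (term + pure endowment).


Term component = 351.3763
Pure endowment = 7_p_x * v^7 * benefit = 0.986084 * 0.813092 * 28362 = 22739.9795
NSP = 23091.3558


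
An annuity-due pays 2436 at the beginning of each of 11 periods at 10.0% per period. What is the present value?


PV_due = PMT * (1-(1+i)^(-n))/i * (1+i)
PV_immediate = 15821.9686
PV_due = 15821.9686 * 1.1
= 17404.1655


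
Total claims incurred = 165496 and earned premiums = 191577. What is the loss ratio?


Loss ratio = claims / premiums
= 165496 / 191577
= 0.8639


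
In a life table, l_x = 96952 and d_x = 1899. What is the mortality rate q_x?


q_x = d_x / l_x
= 1899 / 96952
= 0.0196


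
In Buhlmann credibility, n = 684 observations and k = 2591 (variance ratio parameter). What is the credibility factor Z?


Z = n / (n + k)
= 684 / (684 + 2591)
= 684 / 3275
= 0.2089


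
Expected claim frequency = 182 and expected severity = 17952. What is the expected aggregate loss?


E[S] = E[N] * E[X]
= 182 * 17952
= 3.2673e+06


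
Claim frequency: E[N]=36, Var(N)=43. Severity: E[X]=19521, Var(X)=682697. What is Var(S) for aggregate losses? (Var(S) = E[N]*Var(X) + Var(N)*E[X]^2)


Var(S) = E[N]*Var(X) + Var(N)*E[X]^2
= 36*682697 + 43*19521^2
= 24577092 + 16385985963
= 1.6411e+10


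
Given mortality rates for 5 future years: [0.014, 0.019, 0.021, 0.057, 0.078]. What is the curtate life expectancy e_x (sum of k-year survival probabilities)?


e_x = sum_{k=1}^{n} k_p_x
k_p_x values:
  1_p_x = 0.986
  2_p_x = 0.967266
  3_p_x = 0.946953
  4_p_x = 0.892977
  5_p_x = 0.823325
e_x = 4.6165


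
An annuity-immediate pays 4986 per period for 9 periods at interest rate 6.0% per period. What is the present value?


PV = PMT * (1 - (1+i)^(-n)) / i
= 4986 * (1 - (1+0.06)^(-9)) / 0.06
= 4986 * (1 - 0.591898) / 0.06
= 4986 * 6.801692
= 33913.2377


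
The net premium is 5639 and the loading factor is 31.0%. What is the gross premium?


Gross = net * (1 + loading)
= 5639 * (1 + 0.31)
= 5639 * 1.31
= 7387.09


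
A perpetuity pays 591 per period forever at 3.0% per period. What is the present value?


PV = PMT / i
= 591 / 0.03
= 19700.0


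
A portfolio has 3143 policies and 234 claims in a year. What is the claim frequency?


frequency = claims / policies
= 234 / 3143
= 0.0745


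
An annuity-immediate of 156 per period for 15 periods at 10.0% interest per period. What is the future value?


FV = PMT * ((1+i)^n - 1) / i
= 156 * ((1.1)^15 - 1) / 0.1
= 156 * (4.177248 - 1) / 0.1
= 4956.5071


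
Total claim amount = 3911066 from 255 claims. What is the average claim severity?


severity = total / number
= 3911066 / 255
= 15337.5137


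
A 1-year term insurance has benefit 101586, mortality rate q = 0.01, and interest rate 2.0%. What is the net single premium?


NSP = benefit * q * v
v = 1/(1+i) = 0.980392
NSP = 101586 * 0.01 * 0.980392
= 995.9412


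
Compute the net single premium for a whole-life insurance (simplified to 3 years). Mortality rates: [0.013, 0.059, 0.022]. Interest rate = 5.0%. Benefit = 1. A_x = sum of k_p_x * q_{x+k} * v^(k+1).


v = 0.952381
Year 0: k_p_x=1.0, q=0.013, term=0.012381
Year 1: k_p_x=0.987, q=0.059, term=0.052819
Year 2: k_p_x=0.928767, q=0.022, term=0.017651
A_x = 0.0829


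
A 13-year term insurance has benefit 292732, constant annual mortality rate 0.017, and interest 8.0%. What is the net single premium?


NSP = benefit * sum_{k=0}^{n-1} k_p_x * q * v^(k+1)
With constant q=0.017, v=0.925926
Sum = 0.123692
NSP = 292732 * 0.123692
= 36208.5054


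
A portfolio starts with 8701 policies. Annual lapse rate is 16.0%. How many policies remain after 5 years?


remaining = initial * (1 - lapse)^years
= 8701 * (1 - 0.16)^5
= 8701 * 0.418212
= 3638.8621


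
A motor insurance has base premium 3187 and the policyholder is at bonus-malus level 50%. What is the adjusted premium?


adjusted = base * BM_level / 100
= 3187 * 50 / 100
= 3187 * 0.5
= 1593.5


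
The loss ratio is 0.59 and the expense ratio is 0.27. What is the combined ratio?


Combined ratio = loss ratio + expense ratio
= 0.59 + 0.27
= 0.86


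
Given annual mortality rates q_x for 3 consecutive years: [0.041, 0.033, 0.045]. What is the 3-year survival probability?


p_k = 1 - q_k for each year
Survival = product of (1 - q_k)
= 0.959 * 0.967 * 0.955
= 0.8856


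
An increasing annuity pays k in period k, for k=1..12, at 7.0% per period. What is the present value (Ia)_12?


(Ia)_n = sum_{k=1}^{n} k * v^k, v = 1/(1+i)
v = 0.934579
Sum computed term by term:
(Ia)_12 = 45.2933


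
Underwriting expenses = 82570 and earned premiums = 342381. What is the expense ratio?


Expense ratio = expenses / premiums
= 82570 / 342381
= 0.2412


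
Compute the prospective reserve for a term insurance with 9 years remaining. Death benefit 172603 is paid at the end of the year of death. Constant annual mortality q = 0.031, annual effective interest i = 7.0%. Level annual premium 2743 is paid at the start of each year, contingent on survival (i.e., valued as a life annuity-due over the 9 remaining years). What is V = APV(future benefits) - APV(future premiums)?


v = 1/(1+i) = 0.934579
APV(future benefits) per unit = sum_{k=0}^{8} k_p_x * q * v^(k+1) = 0.181183
APV(future benefits) = 172603 * 0.181183 = 31272.715
Life annuity-due factor ä_{x:9} = sum_{k=0}^{8} k_p_x * v^k = 6.253733
APV(future premiums) = 2743 * 6.253733 = 17153.9894
V = 31272.715 - 17153.9894
= 14118.7255


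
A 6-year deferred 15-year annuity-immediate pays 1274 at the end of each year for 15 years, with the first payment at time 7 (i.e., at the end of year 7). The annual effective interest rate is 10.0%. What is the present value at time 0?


PV at time 6 of the 15-year annuity-immediate:
a_n = 1274 * (1-(1+0.1)^(-15))/0.1 = 9690.1453
Discount back 6 years to time 0:
PV = 9690.1453 * (1+0.1)^(-6)
= 9690.1453 * 0.564474
= 5469.8344


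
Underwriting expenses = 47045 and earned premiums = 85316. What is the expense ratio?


Expense ratio = expenses / premiums
= 47045 / 85316
= 0.5514


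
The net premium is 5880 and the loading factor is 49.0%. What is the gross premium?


Gross = net * (1 + loading)
= 5880 * (1 + 0.49)
= 5880 * 1.49
= 8761.2


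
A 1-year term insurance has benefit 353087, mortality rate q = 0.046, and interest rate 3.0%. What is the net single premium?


NSP = benefit * q * v
v = 1/(1+i) = 0.970874
NSP = 353087 * 0.046 * 0.970874
= 15768.934


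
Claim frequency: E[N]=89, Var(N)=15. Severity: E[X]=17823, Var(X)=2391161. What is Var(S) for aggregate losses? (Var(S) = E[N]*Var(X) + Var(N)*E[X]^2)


Var(S) = E[N]*Var(X) + Var(N)*E[X]^2
= 89*2391161 + 15*17823^2
= 212813329 + 4764889935
= 4.9777e+09


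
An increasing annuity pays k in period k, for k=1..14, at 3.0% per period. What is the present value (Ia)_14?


(Ia)_n = sum_{k=1}^{n} k * v^k, v = 1/(1+i)
v = 0.970874
Sum computed term by term:
(Ia)_14 = 79.3102


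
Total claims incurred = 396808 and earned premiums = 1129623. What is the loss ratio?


Loss ratio = claims / premiums
= 396808 / 1129623
= 0.3513


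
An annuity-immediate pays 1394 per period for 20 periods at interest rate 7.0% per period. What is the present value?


PV = PMT * (1 - (1+i)^(-n)) / i
= 1394 * (1 - (1+0.07)^(-20)) / 0.07
= 1394 * (1 - 0.258419) / 0.07
= 1394 * 10.594014
= 14768.0559


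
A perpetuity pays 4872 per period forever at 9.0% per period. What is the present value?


PV = PMT / i
= 4872 / 0.09
= 54133.3333


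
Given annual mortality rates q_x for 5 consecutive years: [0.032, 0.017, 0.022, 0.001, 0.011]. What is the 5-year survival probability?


p_k = 1 - q_k for each year
Survival = product of (1 - q_k)
= 0.968 * 0.983 * 0.978 * 0.999 * 0.989
= 0.9195


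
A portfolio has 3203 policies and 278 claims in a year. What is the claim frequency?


frequency = claims / policies
= 278 / 3203
= 0.0868


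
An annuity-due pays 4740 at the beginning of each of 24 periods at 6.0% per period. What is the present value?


PV_due = PMT * (1-(1+i)^(-n))/i * (1+i)
PV_immediate = 59488.6947
PV_due = 59488.6947 * 1.06
= 63058.0164


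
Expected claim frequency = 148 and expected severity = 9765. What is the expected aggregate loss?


E[S] = E[N] * E[X]
= 148 * 9765
= 1.4452e+06


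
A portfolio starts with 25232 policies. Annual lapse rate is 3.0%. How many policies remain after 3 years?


remaining = initial * (1 - lapse)^years
= 25232 * (1 - 0.03)^3
= 25232 * 0.912673
= 23028.5651


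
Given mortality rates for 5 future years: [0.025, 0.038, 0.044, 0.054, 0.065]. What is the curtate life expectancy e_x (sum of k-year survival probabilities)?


e_x = sum_{k=1}^{n} k_p_x
k_p_x values:
  1_p_x = 0.975
  2_p_x = 0.93795
  3_p_x = 0.89668
  4_p_x = 0.848259
  5_p_x = 0.793123
e_x = 4.451


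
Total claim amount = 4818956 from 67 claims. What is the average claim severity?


severity = total / number
= 4818956 / 67
= 71924.7164


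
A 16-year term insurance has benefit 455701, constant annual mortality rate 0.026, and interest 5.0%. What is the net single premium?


NSP = benefit * sum_{k=0}^{n-1} k_p_x * q * v^(k+1)
With constant q=0.026, v=0.952381
Sum = 0.239286
NSP = 455701 * 0.239286
= 109042.8918


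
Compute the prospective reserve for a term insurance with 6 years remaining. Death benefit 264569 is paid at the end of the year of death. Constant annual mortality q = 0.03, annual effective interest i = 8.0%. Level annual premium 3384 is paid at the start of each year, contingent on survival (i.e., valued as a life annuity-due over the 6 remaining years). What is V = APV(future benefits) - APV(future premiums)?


v = 1/(1+i) = 0.925926
APV(future benefits) per unit = sum_{k=0}^{5} k_p_x * q * v^(k+1) = 0.129569
APV(future benefits) = 264569 * 0.129569 = 34279.9414
Life annuity-due factor ä_{x:6} = sum_{k=0}^{5} k_p_x * v^k = 4.664484
APV(future premiums) = 3384 * 4.664484 = 15784.6142
V = 34279.9414 - 15784.6142
= 18495.3273


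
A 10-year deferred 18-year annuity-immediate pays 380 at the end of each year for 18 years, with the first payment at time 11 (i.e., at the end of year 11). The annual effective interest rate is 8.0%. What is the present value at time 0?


PV at time 10 of the 18-year annuity-immediate:
a_n = 380 * (1-(1+0.08)^(-18))/0.08 = 3561.3171
Discount back 10 years to time 0:
PV = 3561.3171 * (1+0.08)^(-10)
= 3561.3171 * 0.463193
= 1649.5789


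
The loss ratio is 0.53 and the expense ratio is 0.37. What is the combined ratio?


Combined ratio = loss ratio + expense ratio
= 0.53 + 0.37
= 0.9


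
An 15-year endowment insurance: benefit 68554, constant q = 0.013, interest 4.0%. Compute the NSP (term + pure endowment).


Term component = 9142.2684
Pure endowment = 15_p_x * v^15 * benefit = 0.821783 * 0.555265 * 68554 = 31281.6751
NSP = 40423.9435


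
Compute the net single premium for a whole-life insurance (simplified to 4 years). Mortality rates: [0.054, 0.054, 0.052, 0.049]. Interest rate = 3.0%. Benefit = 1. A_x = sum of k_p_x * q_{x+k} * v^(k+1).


v = 0.970874
Year 0: k_p_x=1.0, q=0.054, term=0.052427
Year 1: k_p_x=0.946, q=0.054, term=0.048152
Year 2: k_p_x=0.894916, q=0.052, term=0.042587
Year 3: k_p_x=0.84838, q=0.049, term=0.036935
A_x = 0.1801


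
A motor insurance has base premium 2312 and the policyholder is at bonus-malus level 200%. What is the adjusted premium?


adjusted = base * BM_level / 100
= 2312 * 200 / 100
= 2312 * 2.0
= 4624.0


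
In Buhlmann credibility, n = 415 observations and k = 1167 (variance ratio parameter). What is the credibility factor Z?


Z = n / (n + k)
= 415 / (415 + 1167)
= 415 / 1582
= 0.2623


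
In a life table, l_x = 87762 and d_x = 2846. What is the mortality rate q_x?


q_x = d_x / l_x
= 2846 / 87762
= 0.0324


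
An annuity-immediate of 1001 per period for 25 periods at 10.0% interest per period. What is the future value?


FV = PMT * ((1+i)^n - 1) / i
= 1001 * ((1.1)^25 - 1) / 0.1
= 1001 * (10.834706 - 1) / 0.1
= 98445.4065


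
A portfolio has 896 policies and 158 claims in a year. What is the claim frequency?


frequency = claims / policies
= 158 / 896
= 0.1763


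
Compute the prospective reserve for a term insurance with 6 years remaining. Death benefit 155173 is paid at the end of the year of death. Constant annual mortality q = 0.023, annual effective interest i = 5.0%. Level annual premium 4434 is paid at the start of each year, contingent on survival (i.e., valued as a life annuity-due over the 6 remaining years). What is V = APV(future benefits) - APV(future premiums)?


v = 1/(1+i) = 0.952381
APV(future benefits) per unit = sum_{k=0}^{5} k_p_x * q * v^(k+1) = 0.110595
APV(future benefits) = 155173 * 0.110595 = 17161.391
Life annuity-due factor ä_{x:6} = sum_{k=0}^{5} k_p_x * v^k = 5.048912
APV(future premiums) = 4434 * 5.048912 = 22386.8754
V = 17161.391 - 22386.8754
= -5225.4844


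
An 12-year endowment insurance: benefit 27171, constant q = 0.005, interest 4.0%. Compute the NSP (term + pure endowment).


Term component = 1243.421
Pure endowment = 12_p_x * v^12 * benefit = 0.941623 * 0.624597 * 27171 = 15980.2114
NSP = 17223.6323


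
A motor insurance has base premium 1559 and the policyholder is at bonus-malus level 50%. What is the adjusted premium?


adjusted = base * BM_level / 100
= 1559 * 50 / 100
= 1559 * 0.5
= 779.5


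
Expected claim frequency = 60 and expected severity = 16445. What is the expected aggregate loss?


E[S] = E[N] * E[X]
= 60 * 16445
= 986700


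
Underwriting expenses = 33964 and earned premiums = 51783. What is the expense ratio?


Expense ratio = expenses / premiums
= 33964 / 51783
= 0.6559


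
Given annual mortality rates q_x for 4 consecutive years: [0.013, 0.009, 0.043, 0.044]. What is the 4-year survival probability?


p_k = 1 - q_k for each year
Survival = product of (1 - q_k)
= 0.987 * 0.991 * 0.957 * 0.956
= 0.8949


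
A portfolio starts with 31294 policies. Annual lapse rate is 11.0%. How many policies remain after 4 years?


remaining = initial * (1 - lapse)^years
= 31294 * (1 - 0.11)^4
= 31294 * 0.627422
= 19634.5569


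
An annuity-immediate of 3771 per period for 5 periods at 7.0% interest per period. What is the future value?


FV = PMT * ((1+i)^n - 1) / i
= 3771 * ((1.07)^5 - 1) / 0.07
= 3771 * (1.402552 - 1) / 0.07
= 21686.0368


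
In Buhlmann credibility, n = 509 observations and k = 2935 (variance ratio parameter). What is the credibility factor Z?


Z = n / (n + k)
= 509 / (509 + 2935)
= 509 / 3444
= 0.1478


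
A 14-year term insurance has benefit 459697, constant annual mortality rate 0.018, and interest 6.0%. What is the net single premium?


NSP = benefit * sum_{k=0}^{n-1} k_p_x * q * v^(k+1)
With constant q=0.018, v=0.943396
Sum = 0.151618
NSP = 459697 * 0.151618
= 69698.4281


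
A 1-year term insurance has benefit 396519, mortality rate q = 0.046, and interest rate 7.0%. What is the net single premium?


NSP = benefit * q * v
v = 1/(1+i) = 0.934579
NSP = 396519 * 0.046 * 0.934579
= 17046.6112


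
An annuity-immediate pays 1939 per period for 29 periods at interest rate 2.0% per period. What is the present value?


PV = PMT * (1 - (1+i)^(-n)) / i
= 1939 * (1 - (1+0.02)^(-29)) / 0.02
= 1939 * (1 - 0.563112) / 0.02
= 1939 * 21.844385
= 42356.2619


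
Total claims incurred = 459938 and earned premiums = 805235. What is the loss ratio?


Loss ratio = claims / premiums
= 459938 / 805235
= 0.5712


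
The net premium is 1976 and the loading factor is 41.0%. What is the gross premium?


Gross = net * (1 + loading)
= 1976 * (1 + 0.41)
= 1976 * 1.41
= 2786.16


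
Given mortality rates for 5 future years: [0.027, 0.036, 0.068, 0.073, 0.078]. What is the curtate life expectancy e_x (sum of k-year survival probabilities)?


e_x = sum_{k=1}^{n} k_p_x
k_p_x values:
  1_p_x = 0.973
  2_p_x = 0.937972
  3_p_x = 0.87419
  4_p_x = 0.810374
  5_p_x = 0.747165
e_x = 4.3427


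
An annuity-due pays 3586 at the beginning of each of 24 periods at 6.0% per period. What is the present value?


PV_due = PMT * (1-(1+i)^(-n))/i * (1+i)
PV_immediate = 45005.5821
PV_due = 45005.5821 * 1.06
= 47705.917


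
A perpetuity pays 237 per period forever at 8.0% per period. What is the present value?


PV = PMT / i
= 237 / 0.08
= 2962.5


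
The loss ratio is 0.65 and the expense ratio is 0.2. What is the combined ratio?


Combined ratio = loss ratio + expense ratio
= 0.65 + 0.2
= 0.85


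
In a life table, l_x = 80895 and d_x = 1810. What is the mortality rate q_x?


q_x = d_x / l_x
= 1810 / 80895
= 0.0224


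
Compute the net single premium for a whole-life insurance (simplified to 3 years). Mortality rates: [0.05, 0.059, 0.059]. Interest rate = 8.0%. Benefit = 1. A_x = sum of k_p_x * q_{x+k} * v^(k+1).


v = 0.925926
Year 0: k_p_x=1.0, q=0.05, term=0.046296
Year 1: k_p_x=0.95, q=0.059, term=0.048054
Year 2: k_p_x=0.89395, q=0.059, term=0.041869
A_x = 0.1362


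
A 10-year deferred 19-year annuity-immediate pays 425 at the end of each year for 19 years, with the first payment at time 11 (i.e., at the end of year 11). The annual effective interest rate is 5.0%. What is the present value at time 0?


PV at time 10 of the 19-year annuity-immediate:
a_n = 425 * (1-(1+0.05)^(-19))/0.05 = 5136.2614
Discount back 10 years to time 0:
PV = 5136.2614 * (1+0.05)^(-10)
= 5136.2614 * 0.613913
= 3153.2189


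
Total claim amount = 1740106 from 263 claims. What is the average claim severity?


severity = total / number
= 1740106 / 263
= 6616.3726


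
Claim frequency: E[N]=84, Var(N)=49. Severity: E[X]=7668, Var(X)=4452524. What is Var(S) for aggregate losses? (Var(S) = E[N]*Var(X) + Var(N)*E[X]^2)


Var(S) = E[N]*Var(X) + Var(N)*E[X]^2
= 84*4452524 + 49*7668^2
= 374012016 + 2881112976
= 3.2551e+09


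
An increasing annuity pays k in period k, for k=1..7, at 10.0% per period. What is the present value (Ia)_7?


(Ia)_n = sum_{k=1}^{n} k * v^k, v = 1/(1+i)
v = 0.909091
Sum computed term by term:
(Ia)_7 = 17.6315


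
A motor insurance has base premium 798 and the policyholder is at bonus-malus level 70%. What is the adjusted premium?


adjusted = base * BM_level / 100
= 798 * 70 / 100
= 798 * 0.7
= 558.6


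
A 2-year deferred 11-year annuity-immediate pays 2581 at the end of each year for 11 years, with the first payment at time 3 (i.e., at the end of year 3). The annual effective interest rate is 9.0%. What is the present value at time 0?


PV at time 2 of the 11-year annuity-immediate:
a_n = 2581 * (1-(1+0.09)^(-11))/0.09 = 17564.1968
Discount back 2 years to time 0:
PV = 17564.1968 * (1+0.09)^(-2)
= 17564.1968 * 0.84168
= 14783.4331


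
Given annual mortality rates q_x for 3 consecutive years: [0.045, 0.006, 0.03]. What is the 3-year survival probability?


p_k = 1 - q_k for each year
Survival = product of (1 - q_k)
= 0.955 * 0.994 * 0.97
= 0.9208


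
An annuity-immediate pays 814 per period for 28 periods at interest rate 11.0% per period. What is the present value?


PV = PMT * (1 - (1+i)^(-n)) / i
= 814 * (1 - (1+0.11)^(-28)) / 0.11
= 814 * (1 - 0.053822) / 0.11
= 814 * 8.601622
= 7001.7202


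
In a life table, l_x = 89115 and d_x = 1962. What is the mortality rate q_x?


q_x = d_x / l_x
= 1962 / 89115
= 0.022


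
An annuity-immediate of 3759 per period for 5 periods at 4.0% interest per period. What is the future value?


FV = PMT * ((1+i)^n - 1) / i
= 3759 * ((1.04)^5 - 1) / 0.04
= 3759 * (1.216653 - 1) / 0.04
= 20359.9565


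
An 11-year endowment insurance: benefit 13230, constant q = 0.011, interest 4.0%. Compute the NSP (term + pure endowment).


Term component = 1212.2791
Pure endowment = 11_p_x * v^11 * benefit = 0.88544 * 0.649581 * 13230 = 7609.4334
NSP = 8821.7125


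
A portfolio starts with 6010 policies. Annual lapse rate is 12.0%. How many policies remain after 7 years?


remaining = initial * (1 - lapse)^years
= 6010 * (1 - 0.12)^7
= 6010 * 0.408676
= 2456.1403


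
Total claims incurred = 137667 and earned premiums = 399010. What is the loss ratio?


Loss ratio = claims / premiums
= 137667 / 399010
= 0.345


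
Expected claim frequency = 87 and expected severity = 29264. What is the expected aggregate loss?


E[S] = E[N] * E[X]
= 87 * 29264
= 2.5460e+06


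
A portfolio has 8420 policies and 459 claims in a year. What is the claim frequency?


frequency = claims / policies
= 459 / 8420
= 0.0545


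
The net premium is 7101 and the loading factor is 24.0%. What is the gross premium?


Gross = net * (1 + loading)
= 7101 * (1 + 0.24)
= 7101 * 1.24
= 8805.24


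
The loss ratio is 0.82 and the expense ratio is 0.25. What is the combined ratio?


Combined ratio = loss ratio + expense ratio
= 0.82 + 0.25
= 1.07


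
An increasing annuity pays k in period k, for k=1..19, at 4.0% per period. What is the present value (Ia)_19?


(Ia)_n = sum_{k=1}^{n} k * v^k, v = 1/(1+i)
v = 0.961538
Sum computed term by term:
(Ia)_19 = 116.0273


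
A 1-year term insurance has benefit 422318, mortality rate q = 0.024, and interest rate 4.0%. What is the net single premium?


NSP = benefit * q * v
v = 1/(1+i) = 0.961538
NSP = 422318 * 0.024 * 0.961538
= 9745.8


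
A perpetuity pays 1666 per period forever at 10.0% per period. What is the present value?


PV = PMT / i
= 1666 / 0.1
= 16660.0


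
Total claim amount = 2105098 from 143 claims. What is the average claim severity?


severity = total / number
= 2105098 / 143
= 14720.965


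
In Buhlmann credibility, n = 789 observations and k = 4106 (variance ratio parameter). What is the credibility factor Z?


Z = n / (n + k)
= 789 / (789 + 4106)
= 789 / 4895
= 0.1612


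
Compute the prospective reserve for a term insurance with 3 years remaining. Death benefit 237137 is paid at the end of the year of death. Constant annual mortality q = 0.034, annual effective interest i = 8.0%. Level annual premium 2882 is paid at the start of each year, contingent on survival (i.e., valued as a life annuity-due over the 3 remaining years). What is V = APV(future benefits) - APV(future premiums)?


v = 1/(1+i) = 0.925926
APV(future benefits) per unit = sum_{k=0}^{2} k_p_x * q * v^(k+1) = 0.084826
APV(future benefits) = 237137 * 0.084826 = 20115.4008
Life annuity-due factor ä_{x:3} = sum_{k=0}^{2} k_p_x * v^k = 2.694475
APV(future premiums) = 2882 * 2.694475 = 7765.4778
V = 20115.4008 - 7765.4778
= 12349.923


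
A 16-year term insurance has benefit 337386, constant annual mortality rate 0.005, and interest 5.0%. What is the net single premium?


NSP = benefit * sum_{k=0}^{n-1} k_p_x * q * v^(k+1)
With constant q=0.005, v=0.952381
Sum = 0.052472
NSP = 337386 * 0.052472
= 17703.3985


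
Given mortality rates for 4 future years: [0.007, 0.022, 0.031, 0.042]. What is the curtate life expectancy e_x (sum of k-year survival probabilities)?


e_x = sum_{k=1}^{n} k_p_x
k_p_x values:
  1_p_x = 0.993
  2_p_x = 0.971154
  3_p_x = 0.941048
  4_p_x = 0.901524
e_x = 3.8067


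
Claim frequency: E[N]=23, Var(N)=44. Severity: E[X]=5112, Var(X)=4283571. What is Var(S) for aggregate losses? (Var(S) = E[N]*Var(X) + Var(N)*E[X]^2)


Var(S) = E[N]*Var(X) + Var(N)*E[X]^2
= 23*4283571 + 44*5112^2
= 98522133 + 1149831936
= 1.2484e+09


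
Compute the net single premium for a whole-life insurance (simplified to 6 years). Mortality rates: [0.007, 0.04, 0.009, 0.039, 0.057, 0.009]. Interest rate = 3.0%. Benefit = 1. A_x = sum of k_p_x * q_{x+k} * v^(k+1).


v = 0.970874
Year 0: k_p_x=1.0, q=0.007, term=0.006796
Year 1: k_p_x=0.993, q=0.04, term=0.03744
Year 2: k_p_x=0.95328, q=0.009, term=0.007851
Year 3: k_p_x=0.9447, q=0.039, term=0.032735
Year 4: k_p_x=0.907857, q=0.057, term=0.044638
Year 5: k_p_x=0.856109, q=0.009, term=0.006453
A_x = 0.1359
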